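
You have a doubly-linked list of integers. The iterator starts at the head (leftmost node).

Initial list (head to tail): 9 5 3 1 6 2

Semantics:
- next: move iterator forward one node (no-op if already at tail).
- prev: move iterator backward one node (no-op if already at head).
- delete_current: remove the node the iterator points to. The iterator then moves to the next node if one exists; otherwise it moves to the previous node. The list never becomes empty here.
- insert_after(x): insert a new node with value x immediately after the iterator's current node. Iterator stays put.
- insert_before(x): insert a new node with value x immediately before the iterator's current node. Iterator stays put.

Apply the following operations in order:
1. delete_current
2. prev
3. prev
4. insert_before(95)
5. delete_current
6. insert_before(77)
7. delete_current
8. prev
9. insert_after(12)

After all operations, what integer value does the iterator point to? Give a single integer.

After 1 (delete_current): list=[5, 3, 1, 6, 2] cursor@5
After 2 (prev): list=[5, 3, 1, 6, 2] cursor@5
After 3 (prev): list=[5, 3, 1, 6, 2] cursor@5
After 4 (insert_before(95)): list=[95, 5, 3, 1, 6, 2] cursor@5
After 5 (delete_current): list=[95, 3, 1, 6, 2] cursor@3
After 6 (insert_before(77)): list=[95, 77, 3, 1, 6, 2] cursor@3
After 7 (delete_current): list=[95, 77, 1, 6, 2] cursor@1
After 8 (prev): list=[95, 77, 1, 6, 2] cursor@77
After 9 (insert_after(12)): list=[95, 77, 12, 1, 6, 2] cursor@77

Answer: 77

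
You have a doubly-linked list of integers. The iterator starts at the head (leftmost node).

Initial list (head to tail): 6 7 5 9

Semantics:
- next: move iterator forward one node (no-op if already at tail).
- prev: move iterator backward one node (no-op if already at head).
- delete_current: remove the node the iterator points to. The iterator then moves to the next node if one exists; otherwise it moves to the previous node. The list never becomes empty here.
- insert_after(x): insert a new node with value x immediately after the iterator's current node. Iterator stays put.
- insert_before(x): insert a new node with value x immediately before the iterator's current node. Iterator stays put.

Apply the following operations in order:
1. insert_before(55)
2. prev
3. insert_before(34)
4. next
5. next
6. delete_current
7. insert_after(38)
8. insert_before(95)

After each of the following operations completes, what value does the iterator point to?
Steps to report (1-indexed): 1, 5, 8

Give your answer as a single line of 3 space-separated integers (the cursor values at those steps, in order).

After 1 (insert_before(55)): list=[55, 6, 7, 5, 9] cursor@6
After 2 (prev): list=[55, 6, 7, 5, 9] cursor@55
After 3 (insert_before(34)): list=[34, 55, 6, 7, 5, 9] cursor@55
After 4 (next): list=[34, 55, 6, 7, 5, 9] cursor@6
After 5 (next): list=[34, 55, 6, 7, 5, 9] cursor@7
After 6 (delete_current): list=[34, 55, 6, 5, 9] cursor@5
After 7 (insert_after(38)): list=[34, 55, 6, 5, 38, 9] cursor@5
After 8 (insert_before(95)): list=[34, 55, 6, 95, 5, 38, 9] cursor@5

Answer: 6 7 5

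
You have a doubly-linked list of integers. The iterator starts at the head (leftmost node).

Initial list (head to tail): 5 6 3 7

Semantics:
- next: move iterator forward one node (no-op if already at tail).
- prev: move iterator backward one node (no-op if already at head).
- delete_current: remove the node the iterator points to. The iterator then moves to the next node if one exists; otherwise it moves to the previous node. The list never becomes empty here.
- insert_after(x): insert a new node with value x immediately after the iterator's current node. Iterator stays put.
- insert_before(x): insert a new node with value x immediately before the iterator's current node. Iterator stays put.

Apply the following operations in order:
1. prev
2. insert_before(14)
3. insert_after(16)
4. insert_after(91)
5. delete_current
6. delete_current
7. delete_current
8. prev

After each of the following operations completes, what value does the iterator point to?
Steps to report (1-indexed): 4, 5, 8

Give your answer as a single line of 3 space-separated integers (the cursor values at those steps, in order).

Answer: 5 91 14

Derivation:
After 1 (prev): list=[5, 6, 3, 7] cursor@5
After 2 (insert_before(14)): list=[14, 5, 6, 3, 7] cursor@5
After 3 (insert_after(16)): list=[14, 5, 16, 6, 3, 7] cursor@5
After 4 (insert_after(91)): list=[14, 5, 91, 16, 6, 3, 7] cursor@5
After 5 (delete_current): list=[14, 91, 16, 6, 3, 7] cursor@91
After 6 (delete_current): list=[14, 16, 6, 3, 7] cursor@16
After 7 (delete_current): list=[14, 6, 3, 7] cursor@6
After 8 (prev): list=[14, 6, 3, 7] cursor@14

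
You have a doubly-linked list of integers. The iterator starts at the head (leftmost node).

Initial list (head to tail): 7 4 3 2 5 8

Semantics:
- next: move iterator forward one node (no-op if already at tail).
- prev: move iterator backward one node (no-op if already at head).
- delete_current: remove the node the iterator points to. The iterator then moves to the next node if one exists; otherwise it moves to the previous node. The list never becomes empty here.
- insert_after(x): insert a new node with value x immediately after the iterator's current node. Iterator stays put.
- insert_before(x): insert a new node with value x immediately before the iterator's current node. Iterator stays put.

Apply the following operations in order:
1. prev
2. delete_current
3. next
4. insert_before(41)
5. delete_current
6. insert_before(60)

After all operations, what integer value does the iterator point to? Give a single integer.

Answer: 2

Derivation:
After 1 (prev): list=[7, 4, 3, 2, 5, 8] cursor@7
After 2 (delete_current): list=[4, 3, 2, 5, 8] cursor@4
After 3 (next): list=[4, 3, 2, 5, 8] cursor@3
After 4 (insert_before(41)): list=[4, 41, 3, 2, 5, 8] cursor@3
After 5 (delete_current): list=[4, 41, 2, 5, 8] cursor@2
After 6 (insert_before(60)): list=[4, 41, 60, 2, 5, 8] cursor@2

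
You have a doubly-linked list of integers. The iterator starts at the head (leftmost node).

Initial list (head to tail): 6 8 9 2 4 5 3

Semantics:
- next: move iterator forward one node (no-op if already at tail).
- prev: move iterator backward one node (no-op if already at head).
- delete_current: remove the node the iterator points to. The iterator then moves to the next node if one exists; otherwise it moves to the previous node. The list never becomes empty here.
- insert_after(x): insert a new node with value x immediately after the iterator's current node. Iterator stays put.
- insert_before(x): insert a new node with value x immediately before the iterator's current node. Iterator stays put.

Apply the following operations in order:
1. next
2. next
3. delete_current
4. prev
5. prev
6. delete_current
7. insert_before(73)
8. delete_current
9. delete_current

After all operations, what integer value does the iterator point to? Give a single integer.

Answer: 4

Derivation:
After 1 (next): list=[6, 8, 9, 2, 4, 5, 3] cursor@8
After 2 (next): list=[6, 8, 9, 2, 4, 5, 3] cursor@9
After 3 (delete_current): list=[6, 8, 2, 4, 5, 3] cursor@2
After 4 (prev): list=[6, 8, 2, 4, 5, 3] cursor@8
After 5 (prev): list=[6, 8, 2, 4, 5, 3] cursor@6
After 6 (delete_current): list=[8, 2, 4, 5, 3] cursor@8
After 7 (insert_before(73)): list=[73, 8, 2, 4, 5, 3] cursor@8
After 8 (delete_current): list=[73, 2, 4, 5, 3] cursor@2
After 9 (delete_current): list=[73, 4, 5, 3] cursor@4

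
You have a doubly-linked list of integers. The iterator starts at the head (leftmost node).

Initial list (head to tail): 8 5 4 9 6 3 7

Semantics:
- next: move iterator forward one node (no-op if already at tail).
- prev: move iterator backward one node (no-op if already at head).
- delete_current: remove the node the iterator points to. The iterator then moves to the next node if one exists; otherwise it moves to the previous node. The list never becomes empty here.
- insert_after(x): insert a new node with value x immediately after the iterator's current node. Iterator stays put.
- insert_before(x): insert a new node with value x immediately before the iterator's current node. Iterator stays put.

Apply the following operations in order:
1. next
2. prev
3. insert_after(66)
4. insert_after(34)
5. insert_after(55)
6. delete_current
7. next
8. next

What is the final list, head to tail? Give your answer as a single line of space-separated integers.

Answer: 55 34 66 5 4 9 6 3 7

Derivation:
After 1 (next): list=[8, 5, 4, 9, 6, 3, 7] cursor@5
After 2 (prev): list=[8, 5, 4, 9, 6, 3, 7] cursor@8
After 3 (insert_after(66)): list=[8, 66, 5, 4, 9, 6, 3, 7] cursor@8
After 4 (insert_after(34)): list=[8, 34, 66, 5, 4, 9, 6, 3, 7] cursor@8
After 5 (insert_after(55)): list=[8, 55, 34, 66, 5, 4, 9, 6, 3, 7] cursor@8
After 6 (delete_current): list=[55, 34, 66, 5, 4, 9, 6, 3, 7] cursor@55
After 7 (next): list=[55, 34, 66, 5, 4, 9, 6, 3, 7] cursor@34
After 8 (next): list=[55, 34, 66, 5, 4, 9, 6, 3, 7] cursor@66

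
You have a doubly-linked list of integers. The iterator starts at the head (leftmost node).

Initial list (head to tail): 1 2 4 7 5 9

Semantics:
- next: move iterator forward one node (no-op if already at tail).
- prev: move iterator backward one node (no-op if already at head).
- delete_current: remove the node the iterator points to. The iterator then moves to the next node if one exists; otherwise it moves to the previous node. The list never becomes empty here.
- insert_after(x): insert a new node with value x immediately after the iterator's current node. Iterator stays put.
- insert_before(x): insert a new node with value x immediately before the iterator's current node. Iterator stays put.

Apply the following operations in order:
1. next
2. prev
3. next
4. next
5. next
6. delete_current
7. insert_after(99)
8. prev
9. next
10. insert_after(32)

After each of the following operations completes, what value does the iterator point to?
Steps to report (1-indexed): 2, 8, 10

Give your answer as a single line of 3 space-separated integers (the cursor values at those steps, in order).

Answer: 1 4 5

Derivation:
After 1 (next): list=[1, 2, 4, 7, 5, 9] cursor@2
After 2 (prev): list=[1, 2, 4, 7, 5, 9] cursor@1
After 3 (next): list=[1, 2, 4, 7, 5, 9] cursor@2
After 4 (next): list=[1, 2, 4, 7, 5, 9] cursor@4
After 5 (next): list=[1, 2, 4, 7, 5, 9] cursor@7
After 6 (delete_current): list=[1, 2, 4, 5, 9] cursor@5
After 7 (insert_after(99)): list=[1, 2, 4, 5, 99, 9] cursor@5
After 8 (prev): list=[1, 2, 4, 5, 99, 9] cursor@4
After 9 (next): list=[1, 2, 4, 5, 99, 9] cursor@5
After 10 (insert_after(32)): list=[1, 2, 4, 5, 32, 99, 9] cursor@5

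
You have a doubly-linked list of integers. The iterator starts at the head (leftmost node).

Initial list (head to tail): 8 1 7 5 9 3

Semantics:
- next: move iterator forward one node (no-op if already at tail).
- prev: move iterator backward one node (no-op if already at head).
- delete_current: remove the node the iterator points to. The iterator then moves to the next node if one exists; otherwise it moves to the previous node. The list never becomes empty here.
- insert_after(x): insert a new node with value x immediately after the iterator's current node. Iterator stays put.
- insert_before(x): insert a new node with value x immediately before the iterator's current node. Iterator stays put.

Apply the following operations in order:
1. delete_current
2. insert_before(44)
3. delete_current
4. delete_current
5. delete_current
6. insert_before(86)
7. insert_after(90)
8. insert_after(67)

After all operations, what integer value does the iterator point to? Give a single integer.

Answer: 9

Derivation:
After 1 (delete_current): list=[1, 7, 5, 9, 3] cursor@1
After 2 (insert_before(44)): list=[44, 1, 7, 5, 9, 3] cursor@1
After 3 (delete_current): list=[44, 7, 5, 9, 3] cursor@7
After 4 (delete_current): list=[44, 5, 9, 3] cursor@5
After 5 (delete_current): list=[44, 9, 3] cursor@9
After 6 (insert_before(86)): list=[44, 86, 9, 3] cursor@9
After 7 (insert_after(90)): list=[44, 86, 9, 90, 3] cursor@9
After 8 (insert_after(67)): list=[44, 86, 9, 67, 90, 3] cursor@9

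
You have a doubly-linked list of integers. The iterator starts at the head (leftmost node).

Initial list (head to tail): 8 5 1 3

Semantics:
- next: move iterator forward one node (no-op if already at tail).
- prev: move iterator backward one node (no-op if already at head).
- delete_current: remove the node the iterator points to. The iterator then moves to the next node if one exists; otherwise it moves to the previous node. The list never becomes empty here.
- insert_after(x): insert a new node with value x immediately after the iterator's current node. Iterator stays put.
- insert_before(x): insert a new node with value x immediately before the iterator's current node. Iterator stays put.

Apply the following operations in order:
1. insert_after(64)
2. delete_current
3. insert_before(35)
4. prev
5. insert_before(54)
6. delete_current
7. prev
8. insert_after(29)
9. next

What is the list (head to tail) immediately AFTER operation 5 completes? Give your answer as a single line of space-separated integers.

Answer: 54 35 64 5 1 3

Derivation:
After 1 (insert_after(64)): list=[8, 64, 5, 1, 3] cursor@8
After 2 (delete_current): list=[64, 5, 1, 3] cursor@64
After 3 (insert_before(35)): list=[35, 64, 5, 1, 3] cursor@64
After 4 (prev): list=[35, 64, 5, 1, 3] cursor@35
After 5 (insert_before(54)): list=[54, 35, 64, 5, 1, 3] cursor@35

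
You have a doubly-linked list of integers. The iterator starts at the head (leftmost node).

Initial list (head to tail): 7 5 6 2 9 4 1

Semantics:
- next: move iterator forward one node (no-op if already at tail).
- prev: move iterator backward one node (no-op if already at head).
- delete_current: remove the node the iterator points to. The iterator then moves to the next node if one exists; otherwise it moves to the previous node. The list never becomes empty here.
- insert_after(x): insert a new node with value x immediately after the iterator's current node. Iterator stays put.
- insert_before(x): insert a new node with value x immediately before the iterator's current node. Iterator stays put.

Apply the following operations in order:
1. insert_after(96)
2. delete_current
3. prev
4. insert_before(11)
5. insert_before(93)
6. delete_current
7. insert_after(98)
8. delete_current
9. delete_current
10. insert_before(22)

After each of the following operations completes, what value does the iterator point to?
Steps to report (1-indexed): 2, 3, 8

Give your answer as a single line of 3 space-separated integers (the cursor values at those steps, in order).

After 1 (insert_after(96)): list=[7, 96, 5, 6, 2, 9, 4, 1] cursor@7
After 2 (delete_current): list=[96, 5, 6, 2, 9, 4, 1] cursor@96
After 3 (prev): list=[96, 5, 6, 2, 9, 4, 1] cursor@96
After 4 (insert_before(11)): list=[11, 96, 5, 6, 2, 9, 4, 1] cursor@96
After 5 (insert_before(93)): list=[11, 93, 96, 5, 6, 2, 9, 4, 1] cursor@96
After 6 (delete_current): list=[11, 93, 5, 6, 2, 9, 4, 1] cursor@5
After 7 (insert_after(98)): list=[11, 93, 5, 98, 6, 2, 9, 4, 1] cursor@5
After 8 (delete_current): list=[11, 93, 98, 6, 2, 9, 4, 1] cursor@98
After 9 (delete_current): list=[11, 93, 6, 2, 9, 4, 1] cursor@6
After 10 (insert_before(22)): list=[11, 93, 22, 6, 2, 9, 4, 1] cursor@6

Answer: 96 96 98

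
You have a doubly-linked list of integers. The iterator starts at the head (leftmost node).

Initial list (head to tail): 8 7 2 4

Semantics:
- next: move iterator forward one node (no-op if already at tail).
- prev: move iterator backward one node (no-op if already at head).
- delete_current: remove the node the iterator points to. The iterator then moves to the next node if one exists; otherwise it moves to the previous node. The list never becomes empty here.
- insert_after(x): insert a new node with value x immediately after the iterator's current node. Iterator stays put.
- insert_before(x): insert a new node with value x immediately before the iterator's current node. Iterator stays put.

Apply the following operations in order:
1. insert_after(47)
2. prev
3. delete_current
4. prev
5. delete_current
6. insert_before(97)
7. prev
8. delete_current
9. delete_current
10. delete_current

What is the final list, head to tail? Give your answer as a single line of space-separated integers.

After 1 (insert_after(47)): list=[8, 47, 7, 2, 4] cursor@8
After 2 (prev): list=[8, 47, 7, 2, 4] cursor@8
After 3 (delete_current): list=[47, 7, 2, 4] cursor@47
After 4 (prev): list=[47, 7, 2, 4] cursor@47
After 5 (delete_current): list=[7, 2, 4] cursor@7
After 6 (insert_before(97)): list=[97, 7, 2, 4] cursor@7
After 7 (prev): list=[97, 7, 2, 4] cursor@97
After 8 (delete_current): list=[7, 2, 4] cursor@7
After 9 (delete_current): list=[2, 4] cursor@2
After 10 (delete_current): list=[4] cursor@4

Answer: 4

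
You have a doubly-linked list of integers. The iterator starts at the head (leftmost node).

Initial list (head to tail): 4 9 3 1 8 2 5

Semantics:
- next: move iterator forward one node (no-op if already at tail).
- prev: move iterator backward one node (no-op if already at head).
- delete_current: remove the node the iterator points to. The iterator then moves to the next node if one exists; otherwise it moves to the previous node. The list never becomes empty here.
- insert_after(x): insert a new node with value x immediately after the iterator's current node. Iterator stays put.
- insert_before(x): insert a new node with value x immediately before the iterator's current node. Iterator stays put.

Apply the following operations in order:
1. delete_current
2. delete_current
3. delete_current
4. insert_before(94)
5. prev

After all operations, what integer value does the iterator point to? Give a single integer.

After 1 (delete_current): list=[9, 3, 1, 8, 2, 5] cursor@9
After 2 (delete_current): list=[3, 1, 8, 2, 5] cursor@3
After 3 (delete_current): list=[1, 8, 2, 5] cursor@1
After 4 (insert_before(94)): list=[94, 1, 8, 2, 5] cursor@1
After 5 (prev): list=[94, 1, 8, 2, 5] cursor@94

Answer: 94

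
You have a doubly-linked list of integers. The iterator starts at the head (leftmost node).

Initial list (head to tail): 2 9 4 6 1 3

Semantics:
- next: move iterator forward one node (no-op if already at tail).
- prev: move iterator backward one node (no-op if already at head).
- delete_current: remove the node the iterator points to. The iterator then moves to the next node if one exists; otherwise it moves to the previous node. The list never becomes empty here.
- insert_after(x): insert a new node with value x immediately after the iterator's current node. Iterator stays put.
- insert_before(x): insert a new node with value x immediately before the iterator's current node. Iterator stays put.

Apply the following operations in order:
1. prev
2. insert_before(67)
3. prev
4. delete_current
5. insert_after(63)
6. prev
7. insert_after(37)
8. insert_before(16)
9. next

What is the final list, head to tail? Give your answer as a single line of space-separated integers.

After 1 (prev): list=[2, 9, 4, 6, 1, 3] cursor@2
After 2 (insert_before(67)): list=[67, 2, 9, 4, 6, 1, 3] cursor@2
After 3 (prev): list=[67, 2, 9, 4, 6, 1, 3] cursor@67
After 4 (delete_current): list=[2, 9, 4, 6, 1, 3] cursor@2
After 5 (insert_after(63)): list=[2, 63, 9, 4, 6, 1, 3] cursor@2
After 6 (prev): list=[2, 63, 9, 4, 6, 1, 3] cursor@2
After 7 (insert_after(37)): list=[2, 37, 63, 9, 4, 6, 1, 3] cursor@2
After 8 (insert_before(16)): list=[16, 2, 37, 63, 9, 4, 6, 1, 3] cursor@2
After 9 (next): list=[16, 2, 37, 63, 9, 4, 6, 1, 3] cursor@37

Answer: 16 2 37 63 9 4 6 1 3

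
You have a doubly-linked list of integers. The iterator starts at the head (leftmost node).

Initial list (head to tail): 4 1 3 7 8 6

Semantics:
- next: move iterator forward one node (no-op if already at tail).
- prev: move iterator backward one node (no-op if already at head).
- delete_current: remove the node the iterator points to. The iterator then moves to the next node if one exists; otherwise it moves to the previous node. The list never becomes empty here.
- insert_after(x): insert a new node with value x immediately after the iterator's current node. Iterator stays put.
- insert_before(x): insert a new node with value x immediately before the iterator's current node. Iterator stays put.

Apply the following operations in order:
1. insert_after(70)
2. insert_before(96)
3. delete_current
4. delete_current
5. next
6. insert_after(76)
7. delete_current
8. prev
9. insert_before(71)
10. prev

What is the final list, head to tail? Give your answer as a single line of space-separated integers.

Answer: 96 71 1 76 7 8 6

Derivation:
After 1 (insert_after(70)): list=[4, 70, 1, 3, 7, 8, 6] cursor@4
After 2 (insert_before(96)): list=[96, 4, 70, 1, 3, 7, 8, 6] cursor@4
After 3 (delete_current): list=[96, 70, 1, 3, 7, 8, 6] cursor@70
After 4 (delete_current): list=[96, 1, 3, 7, 8, 6] cursor@1
After 5 (next): list=[96, 1, 3, 7, 8, 6] cursor@3
After 6 (insert_after(76)): list=[96, 1, 3, 76, 7, 8, 6] cursor@3
After 7 (delete_current): list=[96, 1, 76, 7, 8, 6] cursor@76
After 8 (prev): list=[96, 1, 76, 7, 8, 6] cursor@1
After 9 (insert_before(71)): list=[96, 71, 1, 76, 7, 8, 6] cursor@1
After 10 (prev): list=[96, 71, 1, 76, 7, 8, 6] cursor@71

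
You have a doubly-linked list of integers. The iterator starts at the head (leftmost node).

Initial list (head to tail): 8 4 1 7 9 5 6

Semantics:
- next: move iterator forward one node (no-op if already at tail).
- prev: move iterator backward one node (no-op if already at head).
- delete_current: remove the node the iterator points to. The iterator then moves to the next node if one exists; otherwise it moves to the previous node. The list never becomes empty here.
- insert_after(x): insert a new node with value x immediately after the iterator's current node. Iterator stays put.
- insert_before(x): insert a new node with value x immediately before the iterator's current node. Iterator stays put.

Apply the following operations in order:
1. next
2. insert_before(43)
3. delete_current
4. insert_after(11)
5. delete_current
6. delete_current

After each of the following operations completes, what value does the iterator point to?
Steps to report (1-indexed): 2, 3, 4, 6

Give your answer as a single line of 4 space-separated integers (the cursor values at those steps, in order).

Answer: 4 1 1 7

Derivation:
After 1 (next): list=[8, 4, 1, 7, 9, 5, 6] cursor@4
After 2 (insert_before(43)): list=[8, 43, 4, 1, 7, 9, 5, 6] cursor@4
After 3 (delete_current): list=[8, 43, 1, 7, 9, 5, 6] cursor@1
After 4 (insert_after(11)): list=[8, 43, 1, 11, 7, 9, 5, 6] cursor@1
After 5 (delete_current): list=[8, 43, 11, 7, 9, 5, 6] cursor@11
After 6 (delete_current): list=[8, 43, 7, 9, 5, 6] cursor@7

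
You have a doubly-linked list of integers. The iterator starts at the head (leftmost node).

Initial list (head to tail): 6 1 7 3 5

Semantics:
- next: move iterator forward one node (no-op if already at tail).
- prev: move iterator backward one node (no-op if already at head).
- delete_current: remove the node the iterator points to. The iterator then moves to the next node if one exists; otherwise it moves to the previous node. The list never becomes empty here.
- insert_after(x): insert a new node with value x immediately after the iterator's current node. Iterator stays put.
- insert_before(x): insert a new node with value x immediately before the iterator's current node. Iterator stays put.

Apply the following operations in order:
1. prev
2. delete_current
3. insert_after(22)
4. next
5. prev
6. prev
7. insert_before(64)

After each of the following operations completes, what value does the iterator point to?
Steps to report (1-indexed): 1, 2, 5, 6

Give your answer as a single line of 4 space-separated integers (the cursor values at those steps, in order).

Answer: 6 1 1 1

Derivation:
After 1 (prev): list=[6, 1, 7, 3, 5] cursor@6
After 2 (delete_current): list=[1, 7, 3, 5] cursor@1
After 3 (insert_after(22)): list=[1, 22, 7, 3, 5] cursor@1
After 4 (next): list=[1, 22, 7, 3, 5] cursor@22
After 5 (prev): list=[1, 22, 7, 3, 5] cursor@1
After 6 (prev): list=[1, 22, 7, 3, 5] cursor@1
After 7 (insert_before(64)): list=[64, 1, 22, 7, 3, 5] cursor@1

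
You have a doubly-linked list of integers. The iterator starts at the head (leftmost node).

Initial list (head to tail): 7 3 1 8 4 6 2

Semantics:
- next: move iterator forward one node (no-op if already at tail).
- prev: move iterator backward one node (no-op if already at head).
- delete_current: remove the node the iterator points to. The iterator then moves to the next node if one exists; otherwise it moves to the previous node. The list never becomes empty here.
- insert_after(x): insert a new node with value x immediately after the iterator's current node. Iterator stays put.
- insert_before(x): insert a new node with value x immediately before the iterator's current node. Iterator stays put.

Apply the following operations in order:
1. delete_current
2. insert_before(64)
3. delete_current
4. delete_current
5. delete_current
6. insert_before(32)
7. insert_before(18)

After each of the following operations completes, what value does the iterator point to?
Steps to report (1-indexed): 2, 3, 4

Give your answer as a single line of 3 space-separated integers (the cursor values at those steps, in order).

After 1 (delete_current): list=[3, 1, 8, 4, 6, 2] cursor@3
After 2 (insert_before(64)): list=[64, 3, 1, 8, 4, 6, 2] cursor@3
After 3 (delete_current): list=[64, 1, 8, 4, 6, 2] cursor@1
After 4 (delete_current): list=[64, 8, 4, 6, 2] cursor@8
After 5 (delete_current): list=[64, 4, 6, 2] cursor@4
After 6 (insert_before(32)): list=[64, 32, 4, 6, 2] cursor@4
After 7 (insert_before(18)): list=[64, 32, 18, 4, 6, 2] cursor@4

Answer: 3 1 8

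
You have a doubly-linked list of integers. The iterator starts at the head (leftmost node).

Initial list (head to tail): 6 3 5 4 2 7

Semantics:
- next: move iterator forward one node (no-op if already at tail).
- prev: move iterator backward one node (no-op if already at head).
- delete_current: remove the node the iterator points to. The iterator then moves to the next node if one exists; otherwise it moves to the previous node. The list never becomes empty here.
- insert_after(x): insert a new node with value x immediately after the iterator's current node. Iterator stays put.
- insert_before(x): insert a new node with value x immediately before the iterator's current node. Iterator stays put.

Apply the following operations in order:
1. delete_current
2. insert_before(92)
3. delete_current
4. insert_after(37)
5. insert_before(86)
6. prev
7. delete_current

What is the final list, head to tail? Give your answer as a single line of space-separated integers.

After 1 (delete_current): list=[3, 5, 4, 2, 7] cursor@3
After 2 (insert_before(92)): list=[92, 3, 5, 4, 2, 7] cursor@3
After 3 (delete_current): list=[92, 5, 4, 2, 7] cursor@5
After 4 (insert_after(37)): list=[92, 5, 37, 4, 2, 7] cursor@5
After 5 (insert_before(86)): list=[92, 86, 5, 37, 4, 2, 7] cursor@5
After 6 (prev): list=[92, 86, 5, 37, 4, 2, 7] cursor@86
After 7 (delete_current): list=[92, 5, 37, 4, 2, 7] cursor@5

Answer: 92 5 37 4 2 7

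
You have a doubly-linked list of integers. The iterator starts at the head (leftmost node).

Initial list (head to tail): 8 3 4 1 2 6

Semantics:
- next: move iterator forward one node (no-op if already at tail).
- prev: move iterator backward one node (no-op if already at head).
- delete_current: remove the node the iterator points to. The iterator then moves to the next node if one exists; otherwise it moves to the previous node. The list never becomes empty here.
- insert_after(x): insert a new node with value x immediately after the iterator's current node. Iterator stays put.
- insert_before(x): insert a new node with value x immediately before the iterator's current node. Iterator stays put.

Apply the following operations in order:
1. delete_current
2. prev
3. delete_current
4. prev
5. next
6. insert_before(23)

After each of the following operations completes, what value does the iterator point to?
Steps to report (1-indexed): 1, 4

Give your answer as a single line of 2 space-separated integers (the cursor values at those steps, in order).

After 1 (delete_current): list=[3, 4, 1, 2, 6] cursor@3
After 2 (prev): list=[3, 4, 1, 2, 6] cursor@3
After 3 (delete_current): list=[4, 1, 2, 6] cursor@4
After 4 (prev): list=[4, 1, 2, 6] cursor@4
After 5 (next): list=[4, 1, 2, 6] cursor@1
After 6 (insert_before(23)): list=[4, 23, 1, 2, 6] cursor@1

Answer: 3 4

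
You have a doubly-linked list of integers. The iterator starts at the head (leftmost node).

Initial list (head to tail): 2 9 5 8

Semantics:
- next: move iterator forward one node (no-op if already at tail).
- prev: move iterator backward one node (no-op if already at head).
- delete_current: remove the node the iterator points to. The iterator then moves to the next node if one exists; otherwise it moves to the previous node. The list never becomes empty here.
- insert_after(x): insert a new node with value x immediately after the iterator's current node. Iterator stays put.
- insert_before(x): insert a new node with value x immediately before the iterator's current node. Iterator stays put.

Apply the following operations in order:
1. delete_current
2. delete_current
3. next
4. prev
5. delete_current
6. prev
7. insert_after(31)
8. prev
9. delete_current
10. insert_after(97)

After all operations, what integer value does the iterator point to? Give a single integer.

After 1 (delete_current): list=[9, 5, 8] cursor@9
After 2 (delete_current): list=[5, 8] cursor@5
After 3 (next): list=[5, 8] cursor@8
After 4 (prev): list=[5, 8] cursor@5
After 5 (delete_current): list=[8] cursor@8
After 6 (prev): list=[8] cursor@8
After 7 (insert_after(31)): list=[8, 31] cursor@8
After 8 (prev): list=[8, 31] cursor@8
After 9 (delete_current): list=[31] cursor@31
After 10 (insert_after(97)): list=[31, 97] cursor@31

Answer: 31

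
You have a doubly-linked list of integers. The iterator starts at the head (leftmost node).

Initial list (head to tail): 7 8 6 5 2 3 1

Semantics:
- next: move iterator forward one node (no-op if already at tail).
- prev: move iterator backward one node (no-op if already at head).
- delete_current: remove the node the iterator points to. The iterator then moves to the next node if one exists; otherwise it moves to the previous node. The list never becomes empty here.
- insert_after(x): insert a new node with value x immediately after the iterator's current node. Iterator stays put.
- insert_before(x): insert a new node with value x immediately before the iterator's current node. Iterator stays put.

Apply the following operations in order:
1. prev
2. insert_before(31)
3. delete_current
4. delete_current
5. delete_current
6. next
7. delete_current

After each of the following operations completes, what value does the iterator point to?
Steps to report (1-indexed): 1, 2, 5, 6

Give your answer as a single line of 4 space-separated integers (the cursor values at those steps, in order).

Answer: 7 7 5 2

Derivation:
After 1 (prev): list=[7, 8, 6, 5, 2, 3, 1] cursor@7
After 2 (insert_before(31)): list=[31, 7, 8, 6, 5, 2, 3, 1] cursor@7
After 3 (delete_current): list=[31, 8, 6, 5, 2, 3, 1] cursor@8
After 4 (delete_current): list=[31, 6, 5, 2, 3, 1] cursor@6
After 5 (delete_current): list=[31, 5, 2, 3, 1] cursor@5
After 6 (next): list=[31, 5, 2, 3, 1] cursor@2
After 7 (delete_current): list=[31, 5, 3, 1] cursor@3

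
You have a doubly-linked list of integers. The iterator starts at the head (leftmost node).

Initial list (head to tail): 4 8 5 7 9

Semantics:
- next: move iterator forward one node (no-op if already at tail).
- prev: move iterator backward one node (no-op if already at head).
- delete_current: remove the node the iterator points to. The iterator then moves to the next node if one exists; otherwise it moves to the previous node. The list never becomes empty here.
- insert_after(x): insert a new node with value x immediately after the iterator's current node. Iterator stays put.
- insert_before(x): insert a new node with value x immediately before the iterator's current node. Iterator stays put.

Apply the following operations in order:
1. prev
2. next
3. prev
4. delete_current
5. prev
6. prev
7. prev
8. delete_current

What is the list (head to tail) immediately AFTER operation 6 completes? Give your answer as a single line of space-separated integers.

After 1 (prev): list=[4, 8, 5, 7, 9] cursor@4
After 2 (next): list=[4, 8, 5, 7, 9] cursor@8
After 3 (prev): list=[4, 8, 5, 7, 9] cursor@4
After 4 (delete_current): list=[8, 5, 7, 9] cursor@8
After 5 (prev): list=[8, 5, 7, 9] cursor@8
After 6 (prev): list=[8, 5, 7, 9] cursor@8

Answer: 8 5 7 9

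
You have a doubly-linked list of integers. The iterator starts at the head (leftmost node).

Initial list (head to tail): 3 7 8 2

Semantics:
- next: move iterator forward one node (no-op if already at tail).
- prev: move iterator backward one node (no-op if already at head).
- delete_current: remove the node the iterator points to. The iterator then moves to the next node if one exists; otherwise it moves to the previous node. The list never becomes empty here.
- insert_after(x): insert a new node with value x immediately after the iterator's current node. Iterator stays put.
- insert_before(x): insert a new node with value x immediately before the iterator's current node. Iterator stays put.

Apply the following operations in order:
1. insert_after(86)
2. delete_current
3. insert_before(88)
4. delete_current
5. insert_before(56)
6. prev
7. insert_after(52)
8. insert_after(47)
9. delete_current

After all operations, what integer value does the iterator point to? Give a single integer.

Answer: 47

Derivation:
After 1 (insert_after(86)): list=[3, 86, 7, 8, 2] cursor@3
After 2 (delete_current): list=[86, 7, 8, 2] cursor@86
After 3 (insert_before(88)): list=[88, 86, 7, 8, 2] cursor@86
After 4 (delete_current): list=[88, 7, 8, 2] cursor@7
After 5 (insert_before(56)): list=[88, 56, 7, 8, 2] cursor@7
After 6 (prev): list=[88, 56, 7, 8, 2] cursor@56
After 7 (insert_after(52)): list=[88, 56, 52, 7, 8, 2] cursor@56
After 8 (insert_after(47)): list=[88, 56, 47, 52, 7, 8, 2] cursor@56
After 9 (delete_current): list=[88, 47, 52, 7, 8, 2] cursor@47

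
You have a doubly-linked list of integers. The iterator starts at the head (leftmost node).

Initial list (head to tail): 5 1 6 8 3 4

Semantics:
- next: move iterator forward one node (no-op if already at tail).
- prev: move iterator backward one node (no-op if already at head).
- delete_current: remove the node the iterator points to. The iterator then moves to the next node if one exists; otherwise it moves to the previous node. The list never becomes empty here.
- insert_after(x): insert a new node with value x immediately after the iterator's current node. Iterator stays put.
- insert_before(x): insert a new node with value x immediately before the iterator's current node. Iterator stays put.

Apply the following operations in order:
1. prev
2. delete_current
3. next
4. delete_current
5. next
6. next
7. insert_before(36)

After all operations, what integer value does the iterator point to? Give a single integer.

After 1 (prev): list=[5, 1, 6, 8, 3, 4] cursor@5
After 2 (delete_current): list=[1, 6, 8, 3, 4] cursor@1
After 3 (next): list=[1, 6, 8, 3, 4] cursor@6
After 4 (delete_current): list=[1, 8, 3, 4] cursor@8
After 5 (next): list=[1, 8, 3, 4] cursor@3
After 6 (next): list=[1, 8, 3, 4] cursor@4
After 7 (insert_before(36)): list=[1, 8, 3, 36, 4] cursor@4

Answer: 4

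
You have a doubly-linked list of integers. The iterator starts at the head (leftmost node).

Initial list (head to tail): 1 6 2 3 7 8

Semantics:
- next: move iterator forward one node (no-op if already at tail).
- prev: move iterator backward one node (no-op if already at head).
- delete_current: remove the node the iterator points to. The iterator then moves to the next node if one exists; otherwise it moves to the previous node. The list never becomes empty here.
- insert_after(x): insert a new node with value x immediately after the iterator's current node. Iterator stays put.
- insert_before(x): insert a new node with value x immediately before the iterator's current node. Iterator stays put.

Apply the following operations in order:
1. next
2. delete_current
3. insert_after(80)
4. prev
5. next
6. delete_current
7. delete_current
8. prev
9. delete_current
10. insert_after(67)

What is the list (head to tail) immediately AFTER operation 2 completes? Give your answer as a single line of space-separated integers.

Answer: 1 2 3 7 8

Derivation:
After 1 (next): list=[1, 6, 2, 3, 7, 8] cursor@6
After 2 (delete_current): list=[1, 2, 3, 7, 8] cursor@2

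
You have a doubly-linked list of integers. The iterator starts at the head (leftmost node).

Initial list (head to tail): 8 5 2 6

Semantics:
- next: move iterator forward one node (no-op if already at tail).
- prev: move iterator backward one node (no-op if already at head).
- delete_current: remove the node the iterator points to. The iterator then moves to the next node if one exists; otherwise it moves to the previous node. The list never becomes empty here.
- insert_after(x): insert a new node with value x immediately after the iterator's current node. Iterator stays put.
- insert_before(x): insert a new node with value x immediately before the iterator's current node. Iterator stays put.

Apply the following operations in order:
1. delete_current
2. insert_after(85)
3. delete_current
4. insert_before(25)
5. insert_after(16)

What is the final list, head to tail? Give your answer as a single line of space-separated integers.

After 1 (delete_current): list=[5, 2, 6] cursor@5
After 2 (insert_after(85)): list=[5, 85, 2, 6] cursor@5
After 3 (delete_current): list=[85, 2, 6] cursor@85
After 4 (insert_before(25)): list=[25, 85, 2, 6] cursor@85
After 5 (insert_after(16)): list=[25, 85, 16, 2, 6] cursor@85

Answer: 25 85 16 2 6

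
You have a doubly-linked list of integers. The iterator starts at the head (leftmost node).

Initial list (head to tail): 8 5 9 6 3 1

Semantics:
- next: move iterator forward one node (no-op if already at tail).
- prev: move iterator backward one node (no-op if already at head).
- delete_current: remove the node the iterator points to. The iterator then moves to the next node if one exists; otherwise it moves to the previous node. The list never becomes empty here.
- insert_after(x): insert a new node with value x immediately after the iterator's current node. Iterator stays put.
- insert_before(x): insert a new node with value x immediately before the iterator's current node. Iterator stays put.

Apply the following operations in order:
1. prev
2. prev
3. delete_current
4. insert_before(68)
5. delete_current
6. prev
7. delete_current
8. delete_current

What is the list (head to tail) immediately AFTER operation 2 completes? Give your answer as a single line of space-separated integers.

After 1 (prev): list=[8, 5, 9, 6, 3, 1] cursor@8
After 2 (prev): list=[8, 5, 9, 6, 3, 1] cursor@8

Answer: 8 5 9 6 3 1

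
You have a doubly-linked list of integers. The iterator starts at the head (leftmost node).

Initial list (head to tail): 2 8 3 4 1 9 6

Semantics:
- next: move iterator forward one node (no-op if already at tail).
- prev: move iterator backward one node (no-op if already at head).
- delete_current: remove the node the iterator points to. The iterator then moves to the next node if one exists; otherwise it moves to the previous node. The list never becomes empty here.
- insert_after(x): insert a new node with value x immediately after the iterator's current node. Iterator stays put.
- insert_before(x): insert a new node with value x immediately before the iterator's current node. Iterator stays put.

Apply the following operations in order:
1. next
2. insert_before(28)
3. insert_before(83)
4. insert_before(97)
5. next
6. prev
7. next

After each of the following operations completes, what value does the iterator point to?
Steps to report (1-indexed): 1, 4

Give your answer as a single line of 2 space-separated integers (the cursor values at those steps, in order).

Answer: 8 8

Derivation:
After 1 (next): list=[2, 8, 3, 4, 1, 9, 6] cursor@8
After 2 (insert_before(28)): list=[2, 28, 8, 3, 4, 1, 9, 6] cursor@8
After 3 (insert_before(83)): list=[2, 28, 83, 8, 3, 4, 1, 9, 6] cursor@8
After 4 (insert_before(97)): list=[2, 28, 83, 97, 8, 3, 4, 1, 9, 6] cursor@8
After 5 (next): list=[2, 28, 83, 97, 8, 3, 4, 1, 9, 6] cursor@3
After 6 (prev): list=[2, 28, 83, 97, 8, 3, 4, 1, 9, 6] cursor@8
After 7 (next): list=[2, 28, 83, 97, 8, 3, 4, 1, 9, 6] cursor@3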